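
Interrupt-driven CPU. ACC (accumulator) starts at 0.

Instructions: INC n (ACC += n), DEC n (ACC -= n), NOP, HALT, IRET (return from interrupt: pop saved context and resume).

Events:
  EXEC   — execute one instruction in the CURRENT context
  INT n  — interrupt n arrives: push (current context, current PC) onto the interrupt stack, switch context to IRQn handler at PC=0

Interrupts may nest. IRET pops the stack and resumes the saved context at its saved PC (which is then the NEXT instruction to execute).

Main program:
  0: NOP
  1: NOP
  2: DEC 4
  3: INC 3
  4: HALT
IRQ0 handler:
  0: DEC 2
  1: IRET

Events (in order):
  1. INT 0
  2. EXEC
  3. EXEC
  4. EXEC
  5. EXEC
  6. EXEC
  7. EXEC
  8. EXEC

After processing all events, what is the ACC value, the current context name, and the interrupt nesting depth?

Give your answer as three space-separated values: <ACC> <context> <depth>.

Answer: -3 MAIN 0

Derivation:
Event 1 (INT 0): INT 0 arrives: push (MAIN, PC=0), enter IRQ0 at PC=0 (depth now 1)
Event 2 (EXEC): [IRQ0] PC=0: DEC 2 -> ACC=-2
Event 3 (EXEC): [IRQ0] PC=1: IRET -> resume MAIN at PC=0 (depth now 0)
Event 4 (EXEC): [MAIN] PC=0: NOP
Event 5 (EXEC): [MAIN] PC=1: NOP
Event 6 (EXEC): [MAIN] PC=2: DEC 4 -> ACC=-6
Event 7 (EXEC): [MAIN] PC=3: INC 3 -> ACC=-3
Event 8 (EXEC): [MAIN] PC=4: HALT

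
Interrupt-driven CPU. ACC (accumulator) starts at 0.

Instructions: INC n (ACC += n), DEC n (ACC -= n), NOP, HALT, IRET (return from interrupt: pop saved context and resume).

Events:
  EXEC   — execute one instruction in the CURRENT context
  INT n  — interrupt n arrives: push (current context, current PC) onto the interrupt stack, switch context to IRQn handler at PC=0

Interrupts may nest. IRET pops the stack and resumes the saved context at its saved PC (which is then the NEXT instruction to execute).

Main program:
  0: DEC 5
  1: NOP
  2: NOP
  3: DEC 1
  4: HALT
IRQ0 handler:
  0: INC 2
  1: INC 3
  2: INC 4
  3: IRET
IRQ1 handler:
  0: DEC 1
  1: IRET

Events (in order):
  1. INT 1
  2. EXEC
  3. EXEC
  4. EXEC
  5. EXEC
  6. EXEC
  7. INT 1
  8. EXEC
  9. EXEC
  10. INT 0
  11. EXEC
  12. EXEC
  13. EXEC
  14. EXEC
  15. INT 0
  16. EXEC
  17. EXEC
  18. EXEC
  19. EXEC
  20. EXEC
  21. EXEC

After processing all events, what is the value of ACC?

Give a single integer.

Event 1 (INT 1): INT 1 arrives: push (MAIN, PC=0), enter IRQ1 at PC=0 (depth now 1)
Event 2 (EXEC): [IRQ1] PC=0: DEC 1 -> ACC=-1
Event 3 (EXEC): [IRQ1] PC=1: IRET -> resume MAIN at PC=0 (depth now 0)
Event 4 (EXEC): [MAIN] PC=0: DEC 5 -> ACC=-6
Event 5 (EXEC): [MAIN] PC=1: NOP
Event 6 (EXEC): [MAIN] PC=2: NOP
Event 7 (INT 1): INT 1 arrives: push (MAIN, PC=3), enter IRQ1 at PC=0 (depth now 1)
Event 8 (EXEC): [IRQ1] PC=0: DEC 1 -> ACC=-7
Event 9 (EXEC): [IRQ1] PC=1: IRET -> resume MAIN at PC=3 (depth now 0)
Event 10 (INT 0): INT 0 arrives: push (MAIN, PC=3), enter IRQ0 at PC=0 (depth now 1)
Event 11 (EXEC): [IRQ0] PC=0: INC 2 -> ACC=-5
Event 12 (EXEC): [IRQ0] PC=1: INC 3 -> ACC=-2
Event 13 (EXEC): [IRQ0] PC=2: INC 4 -> ACC=2
Event 14 (EXEC): [IRQ0] PC=3: IRET -> resume MAIN at PC=3 (depth now 0)
Event 15 (INT 0): INT 0 arrives: push (MAIN, PC=3), enter IRQ0 at PC=0 (depth now 1)
Event 16 (EXEC): [IRQ0] PC=0: INC 2 -> ACC=4
Event 17 (EXEC): [IRQ0] PC=1: INC 3 -> ACC=7
Event 18 (EXEC): [IRQ0] PC=2: INC 4 -> ACC=11
Event 19 (EXEC): [IRQ0] PC=3: IRET -> resume MAIN at PC=3 (depth now 0)
Event 20 (EXEC): [MAIN] PC=3: DEC 1 -> ACC=10
Event 21 (EXEC): [MAIN] PC=4: HALT

Answer: 10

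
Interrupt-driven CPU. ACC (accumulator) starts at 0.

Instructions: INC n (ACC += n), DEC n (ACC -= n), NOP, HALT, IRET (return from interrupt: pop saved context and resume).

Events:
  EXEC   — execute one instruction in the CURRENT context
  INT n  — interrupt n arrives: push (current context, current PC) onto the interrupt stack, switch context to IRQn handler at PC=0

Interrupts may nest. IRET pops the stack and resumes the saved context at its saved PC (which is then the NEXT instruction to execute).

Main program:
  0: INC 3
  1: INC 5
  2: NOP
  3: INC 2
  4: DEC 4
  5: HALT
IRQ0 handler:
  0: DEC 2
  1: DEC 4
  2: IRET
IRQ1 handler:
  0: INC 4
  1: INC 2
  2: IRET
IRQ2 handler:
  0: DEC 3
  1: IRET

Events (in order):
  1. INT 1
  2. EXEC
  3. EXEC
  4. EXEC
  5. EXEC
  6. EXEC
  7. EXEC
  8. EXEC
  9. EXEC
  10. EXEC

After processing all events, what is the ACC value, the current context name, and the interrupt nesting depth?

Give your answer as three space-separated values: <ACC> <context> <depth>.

Answer: 12 MAIN 0

Derivation:
Event 1 (INT 1): INT 1 arrives: push (MAIN, PC=0), enter IRQ1 at PC=0 (depth now 1)
Event 2 (EXEC): [IRQ1] PC=0: INC 4 -> ACC=4
Event 3 (EXEC): [IRQ1] PC=1: INC 2 -> ACC=6
Event 4 (EXEC): [IRQ1] PC=2: IRET -> resume MAIN at PC=0 (depth now 0)
Event 5 (EXEC): [MAIN] PC=0: INC 3 -> ACC=9
Event 6 (EXEC): [MAIN] PC=1: INC 5 -> ACC=14
Event 7 (EXEC): [MAIN] PC=2: NOP
Event 8 (EXEC): [MAIN] PC=3: INC 2 -> ACC=16
Event 9 (EXEC): [MAIN] PC=4: DEC 4 -> ACC=12
Event 10 (EXEC): [MAIN] PC=5: HALT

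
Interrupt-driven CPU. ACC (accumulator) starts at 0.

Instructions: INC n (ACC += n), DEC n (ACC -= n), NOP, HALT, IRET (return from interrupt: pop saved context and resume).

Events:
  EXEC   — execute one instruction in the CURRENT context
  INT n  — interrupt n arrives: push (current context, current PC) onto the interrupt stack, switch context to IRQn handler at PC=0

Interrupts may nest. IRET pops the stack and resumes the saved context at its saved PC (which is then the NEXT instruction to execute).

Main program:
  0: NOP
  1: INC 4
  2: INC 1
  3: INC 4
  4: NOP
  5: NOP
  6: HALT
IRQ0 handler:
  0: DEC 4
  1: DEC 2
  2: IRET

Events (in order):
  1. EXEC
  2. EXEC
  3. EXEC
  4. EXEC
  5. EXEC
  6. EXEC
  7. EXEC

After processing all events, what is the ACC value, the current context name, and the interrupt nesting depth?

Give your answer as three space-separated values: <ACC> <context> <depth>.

Event 1 (EXEC): [MAIN] PC=0: NOP
Event 2 (EXEC): [MAIN] PC=1: INC 4 -> ACC=4
Event 3 (EXEC): [MAIN] PC=2: INC 1 -> ACC=5
Event 4 (EXEC): [MAIN] PC=3: INC 4 -> ACC=9
Event 5 (EXEC): [MAIN] PC=4: NOP
Event 6 (EXEC): [MAIN] PC=5: NOP
Event 7 (EXEC): [MAIN] PC=6: HALT

Answer: 9 MAIN 0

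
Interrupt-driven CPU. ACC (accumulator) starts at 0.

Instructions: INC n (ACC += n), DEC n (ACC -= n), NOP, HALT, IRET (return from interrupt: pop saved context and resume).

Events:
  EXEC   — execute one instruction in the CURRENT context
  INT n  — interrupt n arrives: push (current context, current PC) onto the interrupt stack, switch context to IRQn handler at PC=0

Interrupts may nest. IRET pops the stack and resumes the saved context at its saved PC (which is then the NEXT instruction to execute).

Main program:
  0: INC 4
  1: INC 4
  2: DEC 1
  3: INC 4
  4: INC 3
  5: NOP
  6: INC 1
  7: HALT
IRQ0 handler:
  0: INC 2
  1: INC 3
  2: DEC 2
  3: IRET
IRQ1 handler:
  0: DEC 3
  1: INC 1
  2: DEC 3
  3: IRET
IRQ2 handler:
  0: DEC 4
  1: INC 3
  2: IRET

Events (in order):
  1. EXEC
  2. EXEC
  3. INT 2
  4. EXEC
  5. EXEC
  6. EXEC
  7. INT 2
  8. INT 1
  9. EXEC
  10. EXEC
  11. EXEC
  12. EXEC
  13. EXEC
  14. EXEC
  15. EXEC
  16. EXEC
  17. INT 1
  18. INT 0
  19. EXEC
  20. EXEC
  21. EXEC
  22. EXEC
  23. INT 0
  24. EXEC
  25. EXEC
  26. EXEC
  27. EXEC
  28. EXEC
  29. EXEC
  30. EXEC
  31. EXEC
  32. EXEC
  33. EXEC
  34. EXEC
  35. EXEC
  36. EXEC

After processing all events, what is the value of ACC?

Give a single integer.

Answer: 9

Derivation:
Event 1 (EXEC): [MAIN] PC=0: INC 4 -> ACC=4
Event 2 (EXEC): [MAIN] PC=1: INC 4 -> ACC=8
Event 3 (INT 2): INT 2 arrives: push (MAIN, PC=2), enter IRQ2 at PC=0 (depth now 1)
Event 4 (EXEC): [IRQ2] PC=0: DEC 4 -> ACC=4
Event 5 (EXEC): [IRQ2] PC=1: INC 3 -> ACC=7
Event 6 (EXEC): [IRQ2] PC=2: IRET -> resume MAIN at PC=2 (depth now 0)
Event 7 (INT 2): INT 2 arrives: push (MAIN, PC=2), enter IRQ2 at PC=0 (depth now 1)
Event 8 (INT 1): INT 1 arrives: push (IRQ2, PC=0), enter IRQ1 at PC=0 (depth now 2)
Event 9 (EXEC): [IRQ1] PC=0: DEC 3 -> ACC=4
Event 10 (EXEC): [IRQ1] PC=1: INC 1 -> ACC=5
Event 11 (EXEC): [IRQ1] PC=2: DEC 3 -> ACC=2
Event 12 (EXEC): [IRQ1] PC=3: IRET -> resume IRQ2 at PC=0 (depth now 1)
Event 13 (EXEC): [IRQ2] PC=0: DEC 4 -> ACC=-2
Event 14 (EXEC): [IRQ2] PC=1: INC 3 -> ACC=1
Event 15 (EXEC): [IRQ2] PC=2: IRET -> resume MAIN at PC=2 (depth now 0)
Event 16 (EXEC): [MAIN] PC=2: DEC 1 -> ACC=0
Event 17 (INT 1): INT 1 arrives: push (MAIN, PC=3), enter IRQ1 at PC=0 (depth now 1)
Event 18 (INT 0): INT 0 arrives: push (IRQ1, PC=0), enter IRQ0 at PC=0 (depth now 2)
Event 19 (EXEC): [IRQ0] PC=0: INC 2 -> ACC=2
Event 20 (EXEC): [IRQ0] PC=1: INC 3 -> ACC=5
Event 21 (EXEC): [IRQ0] PC=2: DEC 2 -> ACC=3
Event 22 (EXEC): [IRQ0] PC=3: IRET -> resume IRQ1 at PC=0 (depth now 1)
Event 23 (INT 0): INT 0 arrives: push (IRQ1, PC=0), enter IRQ0 at PC=0 (depth now 2)
Event 24 (EXEC): [IRQ0] PC=0: INC 2 -> ACC=5
Event 25 (EXEC): [IRQ0] PC=1: INC 3 -> ACC=8
Event 26 (EXEC): [IRQ0] PC=2: DEC 2 -> ACC=6
Event 27 (EXEC): [IRQ0] PC=3: IRET -> resume IRQ1 at PC=0 (depth now 1)
Event 28 (EXEC): [IRQ1] PC=0: DEC 3 -> ACC=3
Event 29 (EXEC): [IRQ1] PC=1: INC 1 -> ACC=4
Event 30 (EXEC): [IRQ1] PC=2: DEC 3 -> ACC=1
Event 31 (EXEC): [IRQ1] PC=3: IRET -> resume MAIN at PC=3 (depth now 0)
Event 32 (EXEC): [MAIN] PC=3: INC 4 -> ACC=5
Event 33 (EXEC): [MAIN] PC=4: INC 3 -> ACC=8
Event 34 (EXEC): [MAIN] PC=5: NOP
Event 35 (EXEC): [MAIN] PC=6: INC 1 -> ACC=9
Event 36 (EXEC): [MAIN] PC=7: HALT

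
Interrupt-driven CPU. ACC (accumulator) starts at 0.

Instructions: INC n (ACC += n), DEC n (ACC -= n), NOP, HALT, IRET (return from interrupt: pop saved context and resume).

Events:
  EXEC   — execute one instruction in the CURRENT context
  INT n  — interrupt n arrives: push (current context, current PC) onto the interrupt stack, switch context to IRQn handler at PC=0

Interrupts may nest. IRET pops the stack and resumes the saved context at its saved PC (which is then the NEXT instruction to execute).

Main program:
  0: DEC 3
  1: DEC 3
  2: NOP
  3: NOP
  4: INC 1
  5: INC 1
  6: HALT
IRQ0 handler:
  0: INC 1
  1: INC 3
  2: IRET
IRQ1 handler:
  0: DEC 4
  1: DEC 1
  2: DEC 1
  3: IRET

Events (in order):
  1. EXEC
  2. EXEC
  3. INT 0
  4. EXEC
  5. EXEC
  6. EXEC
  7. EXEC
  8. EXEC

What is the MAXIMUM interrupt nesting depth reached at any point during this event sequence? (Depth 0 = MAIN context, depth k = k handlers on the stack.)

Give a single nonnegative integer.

Answer: 1

Derivation:
Event 1 (EXEC): [MAIN] PC=0: DEC 3 -> ACC=-3 [depth=0]
Event 2 (EXEC): [MAIN] PC=1: DEC 3 -> ACC=-6 [depth=0]
Event 3 (INT 0): INT 0 arrives: push (MAIN, PC=2), enter IRQ0 at PC=0 (depth now 1) [depth=1]
Event 4 (EXEC): [IRQ0] PC=0: INC 1 -> ACC=-5 [depth=1]
Event 5 (EXEC): [IRQ0] PC=1: INC 3 -> ACC=-2 [depth=1]
Event 6 (EXEC): [IRQ0] PC=2: IRET -> resume MAIN at PC=2 (depth now 0) [depth=0]
Event 7 (EXEC): [MAIN] PC=2: NOP [depth=0]
Event 8 (EXEC): [MAIN] PC=3: NOP [depth=0]
Max depth observed: 1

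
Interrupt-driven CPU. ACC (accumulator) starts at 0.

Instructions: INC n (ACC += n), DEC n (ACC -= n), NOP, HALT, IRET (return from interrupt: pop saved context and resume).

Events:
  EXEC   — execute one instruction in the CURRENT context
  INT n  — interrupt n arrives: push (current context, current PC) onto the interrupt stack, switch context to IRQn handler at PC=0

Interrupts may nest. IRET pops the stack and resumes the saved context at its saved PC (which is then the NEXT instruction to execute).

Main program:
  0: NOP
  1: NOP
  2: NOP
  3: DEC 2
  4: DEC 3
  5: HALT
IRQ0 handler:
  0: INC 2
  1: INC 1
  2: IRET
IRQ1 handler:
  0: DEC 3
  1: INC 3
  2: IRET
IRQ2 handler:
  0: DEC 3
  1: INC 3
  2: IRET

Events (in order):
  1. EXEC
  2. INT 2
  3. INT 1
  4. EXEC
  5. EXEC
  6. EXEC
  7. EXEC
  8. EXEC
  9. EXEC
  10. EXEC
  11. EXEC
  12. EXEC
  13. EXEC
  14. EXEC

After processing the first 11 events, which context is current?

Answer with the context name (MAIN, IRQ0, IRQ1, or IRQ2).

Answer: MAIN

Derivation:
Event 1 (EXEC): [MAIN] PC=0: NOP
Event 2 (INT 2): INT 2 arrives: push (MAIN, PC=1), enter IRQ2 at PC=0 (depth now 1)
Event 3 (INT 1): INT 1 arrives: push (IRQ2, PC=0), enter IRQ1 at PC=0 (depth now 2)
Event 4 (EXEC): [IRQ1] PC=0: DEC 3 -> ACC=-3
Event 5 (EXEC): [IRQ1] PC=1: INC 3 -> ACC=0
Event 6 (EXEC): [IRQ1] PC=2: IRET -> resume IRQ2 at PC=0 (depth now 1)
Event 7 (EXEC): [IRQ2] PC=0: DEC 3 -> ACC=-3
Event 8 (EXEC): [IRQ2] PC=1: INC 3 -> ACC=0
Event 9 (EXEC): [IRQ2] PC=2: IRET -> resume MAIN at PC=1 (depth now 0)
Event 10 (EXEC): [MAIN] PC=1: NOP
Event 11 (EXEC): [MAIN] PC=2: NOP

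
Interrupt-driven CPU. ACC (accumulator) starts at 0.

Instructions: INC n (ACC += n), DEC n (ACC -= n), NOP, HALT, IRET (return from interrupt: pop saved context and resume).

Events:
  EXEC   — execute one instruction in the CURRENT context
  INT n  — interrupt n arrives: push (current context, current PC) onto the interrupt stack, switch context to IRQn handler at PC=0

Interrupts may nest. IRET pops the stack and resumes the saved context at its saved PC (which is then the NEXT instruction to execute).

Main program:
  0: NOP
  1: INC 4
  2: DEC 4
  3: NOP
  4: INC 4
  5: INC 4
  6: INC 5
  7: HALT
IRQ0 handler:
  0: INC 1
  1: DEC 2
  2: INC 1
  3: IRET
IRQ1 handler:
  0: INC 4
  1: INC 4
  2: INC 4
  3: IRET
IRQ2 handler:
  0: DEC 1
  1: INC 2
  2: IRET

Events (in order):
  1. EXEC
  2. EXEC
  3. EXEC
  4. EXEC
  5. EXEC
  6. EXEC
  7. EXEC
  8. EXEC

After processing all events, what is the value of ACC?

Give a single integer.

Event 1 (EXEC): [MAIN] PC=0: NOP
Event 2 (EXEC): [MAIN] PC=1: INC 4 -> ACC=4
Event 3 (EXEC): [MAIN] PC=2: DEC 4 -> ACC=0
Event 4 (EXEC): [MAIN] PC=3: NOP
Event 5 (EXEC): [MAIN] PC=4: INC 4 -> ACC=4
Event 6 (EXEC): [MAIN] PC=5: INC 4 -> ACC=8
Event 7 (EXEC): [MAIN] PC=6: INC 5 -> ACC=13
Event 8 (EXEC): [MAIN] PC=7: HALT

Answer: 13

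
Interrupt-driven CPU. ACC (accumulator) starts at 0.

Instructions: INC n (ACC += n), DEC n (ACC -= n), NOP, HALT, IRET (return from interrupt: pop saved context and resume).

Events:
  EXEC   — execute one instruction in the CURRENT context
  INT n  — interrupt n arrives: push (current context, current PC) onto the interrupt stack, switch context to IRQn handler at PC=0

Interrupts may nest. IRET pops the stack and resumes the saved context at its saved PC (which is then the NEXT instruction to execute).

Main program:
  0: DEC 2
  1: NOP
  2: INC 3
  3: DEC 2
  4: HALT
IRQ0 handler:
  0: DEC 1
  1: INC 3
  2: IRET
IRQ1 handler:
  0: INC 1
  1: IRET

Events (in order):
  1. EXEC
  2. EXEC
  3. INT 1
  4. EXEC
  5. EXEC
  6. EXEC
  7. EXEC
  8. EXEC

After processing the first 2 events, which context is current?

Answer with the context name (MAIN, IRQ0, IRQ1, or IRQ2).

Event 1 (EXEC): [MAIN] PC=0: DEC 2 -> ACC=-2
Event 2 (EXEC): [MAIN] PC=1: NOP

Answer: MAIN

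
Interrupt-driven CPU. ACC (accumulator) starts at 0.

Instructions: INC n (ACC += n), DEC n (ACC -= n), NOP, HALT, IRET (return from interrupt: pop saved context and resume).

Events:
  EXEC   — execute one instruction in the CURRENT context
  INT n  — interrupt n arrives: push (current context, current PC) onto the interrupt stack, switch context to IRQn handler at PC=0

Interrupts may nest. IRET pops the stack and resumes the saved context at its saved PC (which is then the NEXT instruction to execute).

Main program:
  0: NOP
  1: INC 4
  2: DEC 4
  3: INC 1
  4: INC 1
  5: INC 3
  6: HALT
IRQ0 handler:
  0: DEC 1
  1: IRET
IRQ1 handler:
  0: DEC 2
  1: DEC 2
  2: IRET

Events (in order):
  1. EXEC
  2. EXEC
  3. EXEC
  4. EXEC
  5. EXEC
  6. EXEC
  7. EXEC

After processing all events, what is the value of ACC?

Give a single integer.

Answer: 5

Derivation:
Event 1 (EXEC): [MAIN] PC=0: NOP
Event 2 (EXEC): [MAIN] PC=1: INC 4 -> ACC=4
Event 3 (EXEC): [MAIN] PC=2: DEC 4 -> ACC=0
Event 4 (EXEC): [MAIN] PC=3: INC 1 -> ACC=1
Event 5 (EXEC): [MAIN] PC=4: INC 1 -> ACC=2
Event 6 (EXEC): [MAIN] PC=5: INC 3 -> ACC=5
Event 7 (EXEC): [MAIN] PC=6: HALT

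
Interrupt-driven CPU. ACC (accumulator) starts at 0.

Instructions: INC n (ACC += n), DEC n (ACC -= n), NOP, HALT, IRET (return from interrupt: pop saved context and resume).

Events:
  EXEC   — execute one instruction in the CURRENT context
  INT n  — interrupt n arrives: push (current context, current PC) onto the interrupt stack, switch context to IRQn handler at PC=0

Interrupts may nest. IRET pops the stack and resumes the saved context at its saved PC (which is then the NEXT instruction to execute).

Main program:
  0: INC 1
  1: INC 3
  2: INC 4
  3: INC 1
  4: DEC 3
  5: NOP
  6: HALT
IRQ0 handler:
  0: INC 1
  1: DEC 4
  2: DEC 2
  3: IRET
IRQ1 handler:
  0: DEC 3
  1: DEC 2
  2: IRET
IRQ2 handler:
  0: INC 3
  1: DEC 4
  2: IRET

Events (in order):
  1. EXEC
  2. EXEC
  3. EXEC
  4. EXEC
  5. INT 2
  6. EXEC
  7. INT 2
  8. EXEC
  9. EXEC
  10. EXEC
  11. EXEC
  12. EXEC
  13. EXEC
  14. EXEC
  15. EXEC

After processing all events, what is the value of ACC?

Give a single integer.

Answer: 4

Derivation:
Event 1 (EXEC): [MAIN] PC=0: INC 1 -> ACC=1
Event 2 (EXEC): [MAIN] PC=1: INC 3 -> ACC=4
Event 3 (EXEC): [MAIN] PC=2: INC 4 -> ACC=8
Event 4 (EXEC): [MAIN] PC=3: INC 1 -> ACC=9
Event 5 (INT 2): INT 2 arrives: push (MAIN, PC=4), enter IRQ2 at PC=0 (depth now 1)
Event 6 (EXEC): [IRQ2] PC=0: INC 3 -> ACC=12
Event 7 (INT 2): INT 2 arrives: push (IRQ2, PC=1), enter IRQ2 at PC=0 (depth now 2)
Event 8 (EXEC): [IRQ2] PC=0: INC 3 -> ACC=15
Event 9 (EXEC): [IRQ2] PC=1: DEC 4 -> ACC=11
Event 10 (EXEC): [IRQ2] PC=2: IRET -> resume IRQ2 at PC=1 (depth now 1)
Event 11 (EXEC): [IRQ2] PC=1: DEC 4 -> ACC=7
Event 12 (EXEC): [IRQ2] PC=2: IRET -> resume MAIN at PC=4 (depth now 0)
Event 13 (EXEC): [MAIN] PC=4: DEC 3 -> ACC=4
Event 14 (EXEC): [MAIN] PC=5: NOP
Event 15 (EXEC): [MAIN] PC=6: HALT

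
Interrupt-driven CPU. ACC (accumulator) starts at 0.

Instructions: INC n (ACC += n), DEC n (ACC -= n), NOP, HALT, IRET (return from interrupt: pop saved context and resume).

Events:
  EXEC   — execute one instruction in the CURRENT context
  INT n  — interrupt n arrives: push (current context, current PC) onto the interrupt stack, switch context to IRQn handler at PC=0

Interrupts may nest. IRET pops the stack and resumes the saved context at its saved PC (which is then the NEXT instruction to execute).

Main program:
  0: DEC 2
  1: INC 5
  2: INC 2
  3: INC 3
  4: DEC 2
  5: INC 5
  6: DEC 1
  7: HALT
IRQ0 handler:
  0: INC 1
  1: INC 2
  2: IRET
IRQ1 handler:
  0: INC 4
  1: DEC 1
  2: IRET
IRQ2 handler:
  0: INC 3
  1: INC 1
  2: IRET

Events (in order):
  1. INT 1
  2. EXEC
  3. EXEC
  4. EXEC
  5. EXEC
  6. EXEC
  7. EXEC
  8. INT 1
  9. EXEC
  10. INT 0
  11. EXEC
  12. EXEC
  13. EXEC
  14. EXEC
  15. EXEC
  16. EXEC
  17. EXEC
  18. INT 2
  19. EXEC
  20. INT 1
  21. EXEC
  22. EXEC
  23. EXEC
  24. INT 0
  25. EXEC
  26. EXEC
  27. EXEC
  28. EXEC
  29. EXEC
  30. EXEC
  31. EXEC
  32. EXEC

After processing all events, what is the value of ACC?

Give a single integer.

Answer: 29

Derivation:
Event 1 (INT 1): INT 1 arrives: push (MAIN, PC=0), enter IRQ1 at PC=0 (depth now 1)
Event 2 (EXEC): [IRQ1] PC=0: INC 4 -> ACC=4
Event 3 (EXEC): [IRQ1] PC=1: DEC 1 -> ACC=3
Event 4 (EXEC): [IRQ1] PC=2: IRET -> resume MAIN at PC=0 (depth now 0)
Event 5 (EXEC): [MAIN] PC=0: DEC 2 -> ACC=1
Event 6 (EXEC): [MAIN] PC=1: INC 5 -> ACC=6
Event 7 (EXEC): [MAIN] PC=2: INC 2 -> ACC=8
Event 8 (INT 1): INT 1 arrives: push (MAIN, PC=3), enter IRQ1 at PC=0 (depth now 1)
Event 9 (EXEC): [IRQ1] PC=0: INC 4 -> ACC=12
Event 10 (INT 0): INT 0 arrives: push (IRQ1, PC=1), enter IRQ0 at PC=0 (depth now 2)
Event 11 (EXEC): [IRQ0] PC=0: INC 1 -> ACC=13
Event 12 (EXEC): [IRQ0] PC=1: INC 2 -> ACC=15
Event 13 (EXEC): [IRQ0] PC=2: IRET -> resume IRQ1 at PC=1 (depth now 1)
Event 14 (EXEC): [IRQ1] PC=1: DEC 1 -> ACC=14
Event 15 (EXEC): [IRQ1] PC=2: IRET -> resume MAIN at PC=3 (depth now 0)
Event 16 (EXEC): [MAIN] PC=3: INC 3 -> ACC=17
Event 17 (EXEC): [MAIN] PC=4: DEC 2 -> ACC=15
Event 18 (INT 2): INT 2 arrives: push (MAIN, PC=5), enter IRQ2 at PC=0 (depth now 1)
Event 19 (EXEC): [IRQ2] PC=0: INC 3 -> ACC=18
Event 20 (INT 1): INT 1 arrives: push (IRQ2, PC=1), enter IRQ1 at PC=0 (depth now 2)
Event 21 (EXEC): [IRQ1] PC=0: INC 4 -> ACC=22
Event 22 (EXEC): [IRQ1] PC=1: DEC 1 -> ACC=21
Event 23 (EXEC): [IRQ1] PC=2: IRET -> resume IRQ2 at PC=1 (depth now 1)
Event 24 (INT 0): INT 0 arrives: push (IRQ2, PC=1), enter IRQ0 at PC=0 (depth now 2)
Event 25 (EXEC): [IRQ0] PC=0: INC 1 -> ACC=22
Event 26 (EXEC): [IRQ0] PC=1: INC 2 -> ACC=24
Event 27 (EXEC): [IRQ0] PC=2: IRET -> resume IRQ2 at PC=1 (depth now 1)
Event 28 (EXEC): [IRQ2] PC=1: INC 1 -> ACC=25
Event 29 (EXEC): [IRQ2] PC=2: IRET -> resume MAIN at PC=5 (depth now 0)
Event 30 (EXEC): [MAIN] PC=5: INC 5 -> ACC=30
Event 31 (EXEC): [MAIN] PC=6: DEC 1 -> ACC=29
Event 32 (EXEC): [MAIN] PC=7: HALT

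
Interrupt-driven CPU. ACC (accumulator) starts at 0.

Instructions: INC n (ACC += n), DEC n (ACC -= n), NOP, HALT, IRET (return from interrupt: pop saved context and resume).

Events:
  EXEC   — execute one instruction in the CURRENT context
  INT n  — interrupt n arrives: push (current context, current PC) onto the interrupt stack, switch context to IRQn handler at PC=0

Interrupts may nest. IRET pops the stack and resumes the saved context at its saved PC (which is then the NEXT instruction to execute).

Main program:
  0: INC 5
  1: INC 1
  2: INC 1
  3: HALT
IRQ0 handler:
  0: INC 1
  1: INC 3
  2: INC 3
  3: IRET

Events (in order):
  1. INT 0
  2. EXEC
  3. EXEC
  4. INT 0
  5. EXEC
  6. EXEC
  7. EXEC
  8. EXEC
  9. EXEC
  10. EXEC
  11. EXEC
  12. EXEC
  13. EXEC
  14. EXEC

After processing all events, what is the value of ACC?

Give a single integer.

Answer: 21

Derivation:
Event 1 (INT 0): INT 0 arrives: push (MAIN, PC=0), enter IRQ0 at PC=0 (depth now 1)
Event 2 (EXEC): [IRQ0] PC=0: INC 1 -> ACC=1
Event 3 (EXEC): [IRQ0] PC=1: INC 3 -> ACC=4
Event 4 (INT 0): INT 0 arrives: push (IRQ0, PC=2), enter IRQ0 at PC=0 (depth now 2)
Event 5 (EXEC): [IRQ0] PC=0: INC 1 -> ACC=5
Event 6 (EXEC): [IRQ0] PC=1: INC 3 -> ACC=8
Event 7 (EXEC): [IRQ0] PC=2: INC 3 -> ACC=11
Event 8 (EXEC): [IRQ0] PC=3: IRET -> resume IRQ0 at PC=2 (depth now 1)
Event 9 (EXEC): [IRQ0] PC=2: INC 3 -> ACC=14
Event 10 (EXEC): [IRQ0] PC=3: IRET -> resume MAIN at PC=0 (depth now 0)
Event 11 (EXEC): [MAIN] PC=0: INC 5 -> ACC=19
Event 12 (EXEC): [MAIN] PC=1: INC 1 -> ACC=20
Event 13 (EXEC): [MAIN] PC=2: INC 1 -> ACC=21
Event 14 (EXEC): [MAIN] PC=3: HALT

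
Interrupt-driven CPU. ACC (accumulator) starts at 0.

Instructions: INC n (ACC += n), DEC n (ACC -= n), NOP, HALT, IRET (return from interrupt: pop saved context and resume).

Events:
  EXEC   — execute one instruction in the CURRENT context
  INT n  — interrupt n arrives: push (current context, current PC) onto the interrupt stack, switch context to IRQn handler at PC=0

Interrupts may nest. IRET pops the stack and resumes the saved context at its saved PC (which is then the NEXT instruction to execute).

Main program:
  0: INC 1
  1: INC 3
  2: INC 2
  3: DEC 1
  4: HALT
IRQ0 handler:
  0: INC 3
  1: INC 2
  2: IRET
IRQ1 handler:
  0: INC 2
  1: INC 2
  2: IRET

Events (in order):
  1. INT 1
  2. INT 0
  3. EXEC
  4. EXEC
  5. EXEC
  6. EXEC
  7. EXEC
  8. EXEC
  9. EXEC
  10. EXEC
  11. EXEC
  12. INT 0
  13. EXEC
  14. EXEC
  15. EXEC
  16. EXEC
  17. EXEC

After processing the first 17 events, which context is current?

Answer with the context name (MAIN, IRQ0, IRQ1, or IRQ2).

Event 1 (INT 1): INT 1 arrives: push (MAIN, PC=0), enter IRQ1 at PC=0 (depth now 1)
Event 2 (INT 0): INT 0 arrives: push (IRQ1, PC=0), enter IRQ0 at PC=0 (depth now 2)
Event 3 (EXEC): [IRQ0] PC=0: INC 3 -> ACC=3
Event 4 (EXEC): [IRQ0] PC=1: INC 2 -> ACC=5
Event 5 (EXEC): [IRQ0] PC=2: IRET -> resume IRQ1 at PC=0 (depth now 1)
Event 6 (EXEC): [IRQ1] PC=0: INC 2 -> ACC=7
Event 7 (EXEC): [IRQ1] PC=1: INC 2 -> ACC=9
Event 8 (EXEC): [IRQ1] PC=2: IRET -> resume MAIN at PC=0 (depth now 0)
Event 9 (EXEC): [MAIN] PC=0: INC 1 -> ACC=10
Event 10 (EXEC): [MAIN] PC=1: INC 3 -> ACC=13
Event 11 (EXEC): [MAIN] PC=2: INC 2 -> ACC=15
Event 12 (INT 0): INT 0 arrives: push (MAIN, PC=3), enter IRQ0 at PC=0 (depth now 1)
Event 13 (EXEC): [IRQ0] PC=0: INC 3 -> ACC=18
Event 14 (EXEC): [IRQ0] PC=1: INC 2 -> ACC=20
Event 15 (EXEC): [IRQ0] PC=2: IRET -> resume MAIN at PC=3 (depth now 0)
Event 16 (EXEC): [MAIN] PC=3: DEC 1 -> ACC=19
Event 17 (EXEC): [MAIN] PC=4: HALT

Answer: MAIN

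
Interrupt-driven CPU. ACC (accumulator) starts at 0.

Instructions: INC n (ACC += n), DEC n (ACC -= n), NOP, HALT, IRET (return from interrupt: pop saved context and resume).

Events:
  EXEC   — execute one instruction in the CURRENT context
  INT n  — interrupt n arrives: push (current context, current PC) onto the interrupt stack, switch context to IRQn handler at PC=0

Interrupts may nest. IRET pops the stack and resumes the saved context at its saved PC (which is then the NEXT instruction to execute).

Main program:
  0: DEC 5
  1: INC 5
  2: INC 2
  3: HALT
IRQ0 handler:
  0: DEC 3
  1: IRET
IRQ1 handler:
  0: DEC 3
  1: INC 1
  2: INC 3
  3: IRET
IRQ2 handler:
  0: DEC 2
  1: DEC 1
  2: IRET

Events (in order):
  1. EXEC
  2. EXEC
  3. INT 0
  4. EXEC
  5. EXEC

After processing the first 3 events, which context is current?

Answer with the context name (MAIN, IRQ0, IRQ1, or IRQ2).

Event 1 (EXEC): [MAIN] PC=0: DEC 5 -> ACC=-5
Event 2 (EXEC): [MAIN] PC=1: INC 5 -> ACC=0
Event 3 (INT 0): INT 0 arrives: push (MAIN, PC=2), enter IRQ0 at PC=0 (depth now 1)

Answer: IRQ0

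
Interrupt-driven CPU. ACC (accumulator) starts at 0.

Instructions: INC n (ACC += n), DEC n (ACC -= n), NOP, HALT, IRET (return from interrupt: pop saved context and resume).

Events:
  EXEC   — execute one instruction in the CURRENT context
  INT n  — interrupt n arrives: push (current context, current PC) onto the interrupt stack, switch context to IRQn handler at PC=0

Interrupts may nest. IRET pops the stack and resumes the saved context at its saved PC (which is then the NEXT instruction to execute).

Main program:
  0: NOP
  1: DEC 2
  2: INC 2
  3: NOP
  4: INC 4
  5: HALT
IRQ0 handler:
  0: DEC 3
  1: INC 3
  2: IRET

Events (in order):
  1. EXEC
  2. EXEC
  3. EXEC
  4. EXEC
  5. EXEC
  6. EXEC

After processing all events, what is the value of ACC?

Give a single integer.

Event 1 (EXEC): [MAIN] PC=0: NOP
Event 2 (EXEC): [MAIN] PC=1: DEC 2 -> ACC=-2
Event 3 (EXEC): [MAIN] PC=2: INC 2 -> ACC=0
Event 4 (EXEC): [MAIN] PC=3: NOP
Event 5 (EXEC): [MAIN] PC=4: INC 4 -> ACC=4
Event 6 (EXEC): [MAIN] PC=5: HALT

Answer: 4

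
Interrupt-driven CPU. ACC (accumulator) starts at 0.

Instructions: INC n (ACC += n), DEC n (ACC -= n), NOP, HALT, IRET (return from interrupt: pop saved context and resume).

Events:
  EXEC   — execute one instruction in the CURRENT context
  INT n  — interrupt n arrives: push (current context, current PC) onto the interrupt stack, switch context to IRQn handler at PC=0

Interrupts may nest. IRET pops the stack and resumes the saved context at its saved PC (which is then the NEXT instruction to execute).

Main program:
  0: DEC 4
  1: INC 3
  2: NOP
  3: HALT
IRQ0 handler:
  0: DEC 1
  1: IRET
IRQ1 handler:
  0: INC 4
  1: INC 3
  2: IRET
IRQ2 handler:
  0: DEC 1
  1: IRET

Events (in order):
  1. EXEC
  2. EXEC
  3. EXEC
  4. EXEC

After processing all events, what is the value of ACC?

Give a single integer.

Event 1 (EXEC): [MAIN] PC=0: DEC 4 -> ACC=-4
Event 2 (EXEC): [MAIN] PC=1: INC 3 -> ACC=-1
Event 3 (EXEC): [MAIN] PC=2: NOP
Event 4 (EXEC): [MAIN] PC=3: HALT

Answer: -1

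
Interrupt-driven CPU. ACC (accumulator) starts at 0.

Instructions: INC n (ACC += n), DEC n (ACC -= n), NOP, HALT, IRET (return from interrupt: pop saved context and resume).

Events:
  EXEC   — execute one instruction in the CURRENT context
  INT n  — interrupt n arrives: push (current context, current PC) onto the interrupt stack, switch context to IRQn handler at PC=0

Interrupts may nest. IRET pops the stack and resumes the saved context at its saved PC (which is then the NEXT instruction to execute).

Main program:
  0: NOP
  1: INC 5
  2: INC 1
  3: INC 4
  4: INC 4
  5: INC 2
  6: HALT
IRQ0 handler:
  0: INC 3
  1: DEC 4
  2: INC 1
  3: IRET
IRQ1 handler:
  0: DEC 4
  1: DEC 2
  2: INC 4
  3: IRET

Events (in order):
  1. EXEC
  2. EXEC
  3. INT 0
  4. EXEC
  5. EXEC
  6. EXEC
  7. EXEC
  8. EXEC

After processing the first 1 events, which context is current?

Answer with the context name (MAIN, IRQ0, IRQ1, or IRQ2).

Answer: MAIN

Derivation:
Event 1 (EXEC): [MAIN] PC=0: NOP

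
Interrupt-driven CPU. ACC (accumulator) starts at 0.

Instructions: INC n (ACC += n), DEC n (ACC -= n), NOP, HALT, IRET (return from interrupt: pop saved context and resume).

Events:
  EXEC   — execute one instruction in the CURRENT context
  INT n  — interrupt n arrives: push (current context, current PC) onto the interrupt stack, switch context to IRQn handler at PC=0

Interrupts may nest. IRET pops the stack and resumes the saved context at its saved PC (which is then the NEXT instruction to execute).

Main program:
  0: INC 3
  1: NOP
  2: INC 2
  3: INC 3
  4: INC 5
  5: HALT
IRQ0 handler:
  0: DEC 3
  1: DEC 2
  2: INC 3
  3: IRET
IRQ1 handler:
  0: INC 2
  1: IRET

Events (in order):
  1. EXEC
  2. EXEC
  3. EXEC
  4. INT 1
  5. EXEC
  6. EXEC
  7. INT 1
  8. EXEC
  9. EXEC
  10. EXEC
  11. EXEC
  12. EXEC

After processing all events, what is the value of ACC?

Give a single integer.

Event 1 (EXEC): [MAIN] PC=0: INC 3 -> ACC=3
Event 2 (EXEC): [MAIN] PC=1: NOP
Event 3 (EXEC): [MAIN] PC=2: INC 2 -> ACC=5
Event 4 (INT 1): INT 1 arrives: push (MAIN, PC=3), enter IRQ1 at PC=0 (depth now 1)
Event 5 (EXEC): [IRQ1] PC=0: INC 2 -> ACC=7
Event 6 (EXEC): [IRQ1] PC=1: IRET -> resume MAIN at PC=3 (depth now 0)
Event 7 (INT 1): INT 1 arrives: push (MAIN, PC=3), enter IRQ1 at PC=0 (depth now 1)
Event 8 (EXEC): [IRQ1] PC=0: INC 2 -> ACC=9
Event 9 (EXEC): [IRQ1] PC=1: IRET -> resume MAIN at PC=3 (depth now 0)
Event 10 (EXEC): [MAIN] PC=3: INC 3 -> ACC=12
Event 11 (EXEC): [MAIN] PC=4: INC 5 -> ACC=17
Event 12 (EXEC): [MAIN] PC=5: HALT

Answer: 17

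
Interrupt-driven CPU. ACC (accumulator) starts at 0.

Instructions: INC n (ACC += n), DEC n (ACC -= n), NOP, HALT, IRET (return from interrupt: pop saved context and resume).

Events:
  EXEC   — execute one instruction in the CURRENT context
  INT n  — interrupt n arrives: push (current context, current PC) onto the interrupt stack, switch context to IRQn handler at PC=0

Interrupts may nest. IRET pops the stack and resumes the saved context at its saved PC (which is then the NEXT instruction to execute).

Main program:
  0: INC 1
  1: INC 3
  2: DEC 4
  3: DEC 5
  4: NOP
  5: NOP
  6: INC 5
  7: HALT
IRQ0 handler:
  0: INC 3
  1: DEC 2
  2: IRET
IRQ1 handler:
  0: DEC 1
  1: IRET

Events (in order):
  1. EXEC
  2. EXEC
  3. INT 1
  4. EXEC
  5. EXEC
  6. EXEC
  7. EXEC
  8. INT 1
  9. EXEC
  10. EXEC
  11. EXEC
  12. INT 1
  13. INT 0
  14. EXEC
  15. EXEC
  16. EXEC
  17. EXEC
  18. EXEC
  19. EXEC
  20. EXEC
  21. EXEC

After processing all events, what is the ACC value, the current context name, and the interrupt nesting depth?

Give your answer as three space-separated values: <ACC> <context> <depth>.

Answer: -2 MAIN 0

Derivation:
Event 1 (EXEC): [MAIN] PC=0: INC 1 -> ACC=1
Event 2 (EXEC): [MAIN] PC=1: INC 3 -> ACC=4
Event 3 (INT 1): INT 1 arrives: push (MAIN, PC=2), enter IRQ1 at PC=0 (depth now 1)
Event 4 (EXEC): [IRQ1] PC=0: DEC 1 -> ACC=3
Event 5 (EXEC): [IRQ1] PC=1: IRET -> resume MAIN at PC=2 (depth now 0)
Event 6 (EXEC): [MAIN] PC=2: DEC 4 -> ACC=-1
Event 7 (EXEC): [MAIN] PC=3: DEC 5 -> ACC=-6
Event 8 (INT 1): INT 1 arrives: push (MAIN, PC=4), enter IRQ1 at PC=0 (depth now 1)
Event 9 (EXEC): [IRQ1] PC=0: DEC 1 -> ACC=-7
Event 10 (EXEC): [IRQ1] PC=1: IRET -> resume MAIN at PC=4 (depth now 0)
Event 11 (EXEC): [MAIN] PC=4: NOP
Event 12 (INT 1): INT 1 arrives: push (MAIN, PC=5), enter IRQ1 at PC=0 (depth now 1)
Event 13 (INT 0): INT 0 arrives: push (IRQ1, PC=0), enter IRQ0 at PC=0 (depth now 2)
Event 14 (EXEC): [IRQ0] PC=0: INC 3 -> ACC=-4
Event 15 (EXEC): [IRQ0] PC=1: DEC 2 -> ACC=-6
Event 16 (EXEC): [IRQ0] PC=2: IRET -> resume IRQ1 at PC=0 (depth now 1)
Event 17 (EXEC): [IRQ1] PC=0: DEC 1 -> ACC=-7
Event 18 (EXEC): [IRQ1] PC=1: IRET -> resume MAIN at PC=5 (depth now 0)
Event 19 (EXEC): [MAIN] PC=5: NOP
Event 20 (EXEC): [MAIN] PC=6: INC 5 -> ACC=-2
Event 21 (EXEC): [MAIN] PC=7: HALT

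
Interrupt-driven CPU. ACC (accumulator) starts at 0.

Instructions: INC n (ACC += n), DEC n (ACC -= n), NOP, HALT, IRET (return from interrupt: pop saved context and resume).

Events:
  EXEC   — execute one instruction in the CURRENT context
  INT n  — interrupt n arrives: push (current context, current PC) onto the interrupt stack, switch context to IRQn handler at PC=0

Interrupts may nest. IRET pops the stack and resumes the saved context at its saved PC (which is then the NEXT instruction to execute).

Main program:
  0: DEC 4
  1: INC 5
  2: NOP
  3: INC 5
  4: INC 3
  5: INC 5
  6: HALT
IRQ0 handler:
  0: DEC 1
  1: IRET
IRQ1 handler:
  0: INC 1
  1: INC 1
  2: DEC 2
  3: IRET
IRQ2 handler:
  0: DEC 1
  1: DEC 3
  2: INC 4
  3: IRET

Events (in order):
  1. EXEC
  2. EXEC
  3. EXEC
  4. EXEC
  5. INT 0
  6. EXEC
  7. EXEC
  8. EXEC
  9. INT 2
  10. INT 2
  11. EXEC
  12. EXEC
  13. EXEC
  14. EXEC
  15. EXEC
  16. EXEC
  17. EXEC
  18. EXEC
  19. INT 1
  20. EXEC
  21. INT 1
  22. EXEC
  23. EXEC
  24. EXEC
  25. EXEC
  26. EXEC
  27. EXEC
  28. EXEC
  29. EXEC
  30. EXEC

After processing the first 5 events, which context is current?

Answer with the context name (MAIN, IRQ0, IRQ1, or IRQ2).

Event 1 (EXEC): [MAIN] PC=0: DEC 4 -> ACC=-4
Event 2 (EXEC): [MAIN] PC=1: INC 5 -> ACC=1
Event 3 (EXEC): [MAIN] PC=2: NOP
Event 4 (EXEC): [MAIN] PC=3: INC 5 -> ACC=6
Event 5 (INT 0): INT 0 arrives: push (MAIN, PC=4), enter IRQ0 at PC=0 (depth now 1)

Answer: IRQ0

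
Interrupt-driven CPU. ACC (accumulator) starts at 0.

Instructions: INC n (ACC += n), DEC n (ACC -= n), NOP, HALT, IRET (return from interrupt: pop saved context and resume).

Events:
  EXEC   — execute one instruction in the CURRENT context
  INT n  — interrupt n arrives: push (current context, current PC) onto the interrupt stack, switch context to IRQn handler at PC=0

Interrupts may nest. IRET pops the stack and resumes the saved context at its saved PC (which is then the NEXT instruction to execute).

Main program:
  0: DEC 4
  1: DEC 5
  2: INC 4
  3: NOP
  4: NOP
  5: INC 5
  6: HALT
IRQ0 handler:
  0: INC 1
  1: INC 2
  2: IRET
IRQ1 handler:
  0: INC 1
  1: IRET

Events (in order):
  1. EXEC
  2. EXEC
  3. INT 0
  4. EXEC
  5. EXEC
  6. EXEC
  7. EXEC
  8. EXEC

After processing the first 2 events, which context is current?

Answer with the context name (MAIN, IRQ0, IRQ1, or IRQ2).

Event 1 (EXEC): [MAIN] PC=0: DEC 4 -> ACC=-4
Event 2 (EXEC): [MAIN] PC=1: DEC 5 -> ACC=-9

Answer: MAIN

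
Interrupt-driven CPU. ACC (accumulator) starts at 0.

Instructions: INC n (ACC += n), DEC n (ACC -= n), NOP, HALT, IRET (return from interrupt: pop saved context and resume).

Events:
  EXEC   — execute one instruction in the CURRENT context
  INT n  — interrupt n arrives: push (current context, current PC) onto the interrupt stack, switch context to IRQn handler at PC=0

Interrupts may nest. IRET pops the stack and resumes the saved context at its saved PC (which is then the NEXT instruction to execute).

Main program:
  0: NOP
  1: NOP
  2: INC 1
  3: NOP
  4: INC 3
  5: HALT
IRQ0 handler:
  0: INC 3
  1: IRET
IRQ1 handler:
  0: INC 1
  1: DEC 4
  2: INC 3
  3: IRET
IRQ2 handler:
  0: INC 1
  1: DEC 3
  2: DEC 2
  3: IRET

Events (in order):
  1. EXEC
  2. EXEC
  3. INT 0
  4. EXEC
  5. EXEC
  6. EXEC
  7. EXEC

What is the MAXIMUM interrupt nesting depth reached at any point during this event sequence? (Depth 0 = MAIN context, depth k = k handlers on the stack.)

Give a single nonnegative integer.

Answer: 1

Derivation:
Event 1 (EXEC): [MAIN] PC=0: NOP [depth=0]
Event 2 (EXEC): [MAIN] PC=1: NOP [depth=0]
Event 3 (INT 0): INT 0 arrives: push (MAIN, PC=2), enter IRQ0 at PC=0 (depth now 1) [depth=1]
Event 4 (EXEC): [IRQ0] PC=0: INC 3 -> ACC=3 [depth=1]
Event 5 (EXEC): [IRQ0] PC=1: IRET -> resume MAIN at PC=2 (depth now 0) [depth=0]
Event 6 (EXEC): [MAIN] PC=2: INC 1 -> ACC=4 [depth=0]
Event 7 (EXEC): [MAIN] PC=3: NOP [depth=0]
Max depth observed: 1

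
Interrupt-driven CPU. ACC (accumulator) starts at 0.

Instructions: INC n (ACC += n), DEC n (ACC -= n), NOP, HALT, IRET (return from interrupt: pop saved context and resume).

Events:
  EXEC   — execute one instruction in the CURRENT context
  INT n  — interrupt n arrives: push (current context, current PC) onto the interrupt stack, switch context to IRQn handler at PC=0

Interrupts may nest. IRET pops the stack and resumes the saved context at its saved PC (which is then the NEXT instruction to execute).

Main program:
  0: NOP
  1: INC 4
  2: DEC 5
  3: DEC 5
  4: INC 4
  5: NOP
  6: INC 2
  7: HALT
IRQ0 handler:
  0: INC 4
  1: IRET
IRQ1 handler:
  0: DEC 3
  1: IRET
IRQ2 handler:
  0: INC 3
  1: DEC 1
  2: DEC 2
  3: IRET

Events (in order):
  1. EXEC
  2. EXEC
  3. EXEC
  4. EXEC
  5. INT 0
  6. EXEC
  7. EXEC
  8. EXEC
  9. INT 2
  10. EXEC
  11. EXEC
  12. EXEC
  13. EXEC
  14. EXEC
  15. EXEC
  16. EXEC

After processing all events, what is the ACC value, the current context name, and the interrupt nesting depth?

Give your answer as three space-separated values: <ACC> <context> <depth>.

Answer: 4 MAIN 0

Derivation:
Event 1 (EXEC): [MAIN] PC=0: NOP
Event 2 (EXEC): [MAIN] PC=1: INC 4 -> ACC=4
Event 3 (EXEC): [MAIN] PC=2: DEC 5 -> ACC=-1
Event 4 (EXEC): [MAIN] PC=3: DEC 5 -> ACC=-6
Event 5 (INT 0): INT 0 arrives: push (MAIN, PC=4), enter IRQ0 at PC=0 (depth now 1)
Event 6 (EXEC): [IRQ0] PC=0: INC 4 -> ACC=-2
Event 7 (EXEC): [IRQ0] PC=1: IRET -> resume MAIN at PC=4 (depth now 0)
Event 8 (EXEC): [MAIN] PC=4: INC 4 -> ACC=2
Event 9 (INT 2): INT 2 arrives: push (MAIN, PC=5), enter IRQ2 at PC=0 (depth now 1)
Event 10 (EXEC): [IRQ2] PC=0: INC 3 -> ACC=5
Event 11 (EXEC): [IRQ2] PC=1: DEC 1 -> ACC=4
Event 12 (EXEC): [IRQ2] PC=2: DEC 2 -> ACC=2
Event 13 (EXEC): [IRQ2] PC=3: IRET -> resume MAIN at PC=5 (depth now 0)
Event 14 (EXEC): [MAIN] PC=5: NOP
Event 15 (EXEC): [MAIN] PC=6: INC 2 -> ACC=4
Event 16 (EXEC): [MAIN] PC=7: HALT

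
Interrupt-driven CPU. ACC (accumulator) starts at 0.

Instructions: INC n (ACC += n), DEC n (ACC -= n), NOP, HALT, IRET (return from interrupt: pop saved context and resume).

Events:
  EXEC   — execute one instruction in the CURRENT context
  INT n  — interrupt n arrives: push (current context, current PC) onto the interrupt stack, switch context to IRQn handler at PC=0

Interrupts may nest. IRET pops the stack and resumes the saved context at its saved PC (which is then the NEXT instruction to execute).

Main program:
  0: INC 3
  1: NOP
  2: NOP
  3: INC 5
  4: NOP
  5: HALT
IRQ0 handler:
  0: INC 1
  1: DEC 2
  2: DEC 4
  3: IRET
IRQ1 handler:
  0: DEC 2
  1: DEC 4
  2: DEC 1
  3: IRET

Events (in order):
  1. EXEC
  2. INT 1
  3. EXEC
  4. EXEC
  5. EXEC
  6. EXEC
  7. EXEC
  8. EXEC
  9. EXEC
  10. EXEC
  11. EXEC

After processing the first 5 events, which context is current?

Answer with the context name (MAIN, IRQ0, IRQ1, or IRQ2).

Event 1 (EXEC): [MAIN] PC=0: INC 3 -> ACC=3
Event 2 (INT 1): INT 1 arrives: push (MAIN, PC=1), enter IRQ1 at PC=0 (depth now 1)
Event 3 (EXEC): [IRQ1] PC=0: DEC 2 -> ACC=1
Event 4 (EXEC): [IRQ1] PC=1: DEC 4 -> ACC=-3
Event 5 (EXEC): [IRQ1] PC=2: DEC 1 -> ACC=-4

Answer: IRQ1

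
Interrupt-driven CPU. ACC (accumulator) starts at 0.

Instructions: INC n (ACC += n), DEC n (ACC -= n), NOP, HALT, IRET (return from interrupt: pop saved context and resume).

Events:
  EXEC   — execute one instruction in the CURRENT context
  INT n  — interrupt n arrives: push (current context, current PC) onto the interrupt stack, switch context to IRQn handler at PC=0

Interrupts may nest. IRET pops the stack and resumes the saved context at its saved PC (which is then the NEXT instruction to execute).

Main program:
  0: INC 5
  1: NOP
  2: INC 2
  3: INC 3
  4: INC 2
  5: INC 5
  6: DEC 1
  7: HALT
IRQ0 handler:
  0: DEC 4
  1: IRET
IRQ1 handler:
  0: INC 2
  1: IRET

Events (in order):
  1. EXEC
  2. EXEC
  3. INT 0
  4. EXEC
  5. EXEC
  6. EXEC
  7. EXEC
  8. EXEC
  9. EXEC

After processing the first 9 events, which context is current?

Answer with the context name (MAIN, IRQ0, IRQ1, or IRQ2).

Event 1 (EXEC): [MAIN] PC=0: INC 5 -> ACC=5
Event 2 (EXEC): [MAIN] PC=1: NOP
Event 3 (INT 0): INT 0 arrives: push (MAIN, PC=2), enter IRQ0 at PC=0 (depth now 1)
Event 4 (EXEC): [IRQ0] PC=0: DEC 4 -> ACC=1
Event 5 (EXEC): [IRQ0] PC=1: IRET -> resume MAIN at PC=2 (depth now 0)
Event 6 (EXEC): [MAIN] PC=2: INC 2 -> ACC=3
Event 7 (EXEC): [MAIN] PC=3: INC 3 -> ACC=6
Event 8 (EXEC): [MAIN] PC=4: INC 2 -> ACC=8
Event 9 (EXEC): [MAIN] PC=5: INC 5 -> ACC=13

Answer: MAIN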